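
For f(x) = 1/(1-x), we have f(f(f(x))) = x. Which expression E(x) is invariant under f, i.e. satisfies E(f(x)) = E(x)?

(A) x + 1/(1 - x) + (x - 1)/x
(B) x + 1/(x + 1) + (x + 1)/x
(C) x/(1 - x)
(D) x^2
A

Replace x by f(x) = 1/(1 - x) in each option and simplify. As a quick numerical cross-check, also compare E(3) with E(f(3)) = E(-1/2).

(A) x + 1/(1 - x) + (x - 1)/x  ->  (1/(1 - x)) + 1/(1 - (1/(1 - x))) + ((1/(1 - x)) - 1)/(1/(1 - x)), which simplifies back to x + 1/(1 - x) + (x - 1)/x; check: E(3) = 19/6, E(-1/2) = 19/6.   [invariant]
(B) x + 1/(x + 1) + (x + 1)/x  ->  (1/(1 - x)) + 1/((1/(1 - x)) + 1) + ((1/(1 - x)) + 1)/(1/(1 - x)) = (-x^3 + 6x^2 - 11x + 7)/(x^2 - 3x + 2); check: E(3) = 55/12 but E(-1/2) = 1/2.   [not invariant]
(C) x/(1 - x)  ->  (1/(1 - x))/(1 - (1/(1 - x))) = -1/x; check: E(3) = -3/2 but E(-1/2) = -1/3.   [not invariant]
(D) x^2  ->  (1/(1 - x))^2 = (x - 1)^(-2); check: E(3) = 9 but E(-1/2) = 1/4.   [not invariant]

Only (A) is unchanged. Indeed f(f(x)) = 1/(1 - 1/(1-x)) = (1-x)/(-x) = (x-1)/x, so E(x) = x + f(x) + f(f(x)) is the sum over the whole 3-cycle; applying f just permutes the three terms cyclically (x -> f(x) -> f(f(x)) -> x), leaving the sum unchanged.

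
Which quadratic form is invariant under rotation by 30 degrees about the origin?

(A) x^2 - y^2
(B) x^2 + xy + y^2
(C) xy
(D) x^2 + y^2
D

Rotation by 30 degrees sends (x, y) to (sqrt(3)x/2 - y/2, x/2 + sqrt(3)y/2).
Substitute the transformed coordinates into each option and compare with the original:
(A) x^2 - y^2  ->  (sqrt(3)x/2 - y/2)^2 - (x/2 + sqrt(3)y/2)^2 = x^2/2 - sqrt(3)xy - y^2/2   [differs from x^2 - y^2: not invariant]
(B) x^2 + xy + y^2  ->  (sqrt(3)x/2 - y/2)^2 + (sqrt(3)x/2 - y/2)(x/2 + sqrt(3)y/2) + (x/2 + sqrt(3)y/2)^2 = sqrt(3)x^2/4 + x^2 + xy/2 - sqrt(3)y^2/4 + y^2   [differs from x^2 + xy + y^2: not invariant]
(C) xy  ->  (sqrt(3)x/2 - y/2)(x/2 + sqrt(3)y/2) = sqrt(3)x^2/4 + xy/2 - sqrt(3)y^2/4   [differs from xy: not invariant]
(D) x^2 + y^2  ->  (sqrt(3)x/2 - y/2)^2 + (x/2 + sqrt(3)y/2)^2 = x^2 + y^2   [equals x^2 + y^2: invariant]

Only option (D), x^2 + y^2, is unchanged by the transformation.
x^2 + y^2 is the squared distance from the origin, which rotations preserve.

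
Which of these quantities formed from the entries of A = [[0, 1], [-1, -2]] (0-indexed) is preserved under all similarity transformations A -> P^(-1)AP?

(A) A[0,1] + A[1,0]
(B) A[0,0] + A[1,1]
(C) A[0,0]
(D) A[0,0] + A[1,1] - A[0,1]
B

A[0,0] + A[1,1] is the trace of A. By the cyclic property of the trace, tr(P^(-1)AP) = tr(APP^(-1)) = tr(A), so it is the same for every matrix similar to A.

The other combinations are not similarity invariants. For example, take P = [[1, 1], [0, 1]] (det P = 1), so P^(-1) = [[1, -1], [0, 1]] and
B = P^(-1)AP = [[1, 4], [-1, -3]].
Evaluating each option on A and on B:
(A) A[0,1] + A[1,0]: 0 for A, 3 for B -> changes
(B) A[0,0] + A[1,1]: -2 for A, -2 for B -> unchanged
(C) A[0,0]: 0 for A, 1 for B -> changes
(D) A[0,0] + A[1,1] - A[0,1]: -3 for A, -6 for B -> changes

Only (B) A[0,0] + A[1,1] = -2 survives (and it does so for every P, not just this one), so it is the invariant.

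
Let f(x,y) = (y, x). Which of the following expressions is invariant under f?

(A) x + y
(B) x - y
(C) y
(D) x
A

For f(x,y) = (y, x):
After applying f: x' = y, y' = x. So x' + y' = y + x = x + y.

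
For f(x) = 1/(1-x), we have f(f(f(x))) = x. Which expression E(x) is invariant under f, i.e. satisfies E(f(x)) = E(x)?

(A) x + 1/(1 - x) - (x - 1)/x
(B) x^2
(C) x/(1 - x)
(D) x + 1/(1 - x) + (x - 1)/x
D

Replace x by f(x) = 1/(1 - x) in each option and simplify. As a quick numerical cross-check, also compare E(5) with E(f(5)) = E(-1/4).

(A) x + 1/(1 - x) - (x - 1)/x  ->  (1/(1 - x)) + 1/(1 - (1/(1 - x))) - ((1/(1 - x)) - 1)/(1/(1 - x)) = (x^2(1 - x) - x + (x - 1)^2)/(x(x - 1)); check: E(5) = 79/20 but E(-1/4) = -89/20.   [not invariant]
(B) x^2  ->  (1/(1 - x))^2 = (x - 1)^(-2); check: E(5) = 25 but E(-1/4) = 1/16.   [not invariant]
(C) x/(1 - x)  ->  (1/(1 - x))/(1 - (1/(1 - x))) = -1/x; check: E(5) = -5/4 but E(-1/4) = -1/5.   [not invariant]
(D) x + 1/(1 - x) + (x - 1)/x  ->  (1/(1 - x)) + 1/(1 - (1/(1 - x))) + ((1/(1 - x)) - 1)/(1/(1 - x)), which simplifies back to x + 1/(1 - x) + (x - 1)/x; check: E(5) = 111/20, E(-1/4) = 111/20.   [invariant]

Only (D) is unchanged. Indeed f(f(x)) = 1/(1 - 1/(1-x)) = (1-x)/(-x) = (x-1)/x, so E(x) = x + f(x) + f(f(x)) is the sum over the whole 3-cycle; applying f just permutes the three terms cyclically (x -> f(x) -> f(f(x)) -> x), leaving the sum unchanged.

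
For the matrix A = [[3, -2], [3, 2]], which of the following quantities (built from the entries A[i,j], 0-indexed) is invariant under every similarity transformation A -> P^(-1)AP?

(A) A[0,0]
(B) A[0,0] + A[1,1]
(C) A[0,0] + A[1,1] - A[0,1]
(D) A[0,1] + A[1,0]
B

A[0,0] + A[1,1] is the trace of A. By the cyclic property of the trace, tr(P^(-1)AP) = tr(APP^(-1)) = tr(A), so it is the same for every matrix similar to A.

The other combinations are not similarity invariants. For example, take P = [[1, -1], [0, 1]] (det P = 1), so P^(-1) = [[1, 1], [0, 1]] and
B = P^(-1)AP = [[6, -6], [3, -1]].
Evaluating each option on A and on B:
(A) A[0,0]: 3 for A, 6 for B -> changes
(B) A[0,0] + A[1,1]: 5 for A, 5 for B -> unchanged
(C) A[0,0] + A[1,1] - A[0,1]: 7 for A, 11 for B -> changes
(D) A[0,1] + A[1,0]: 1 for A, -3 for B -> changes

Only (B) A[0,0] + A[1,1] = 5 survives (and it does so for every P, not just this one), so it is the invariant.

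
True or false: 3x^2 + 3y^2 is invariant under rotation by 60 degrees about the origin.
True

Applying rotation by 60 degrees: x' = x*cos(60 degrees) - y*sin(60 degrees) = x/2 - sqrt(3)y/2, y' = x*sin(60 degrees) + y*cos(60 degrees) = sqrt(3)x/2 + y/2

Substituting into 3x^2 + 3y^2:
3(x/2 - sqrt(3)y/2)^2 + 3(sqrt(3)x/2 + y/2)^2
= 3x^2 + 3y^2

This equals the original expression 3x^2 + 3y^2, so it IS invariant.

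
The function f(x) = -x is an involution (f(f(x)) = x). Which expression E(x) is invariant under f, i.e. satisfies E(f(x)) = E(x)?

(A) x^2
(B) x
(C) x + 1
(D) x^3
A

Replace x by f(x) = -x in each option and simplify. As a quick numerical cross-check, also compare E(5) with E(f(5)) = E(-5).

(A) x^2  ->  (-x)^2, which simplifies back to x^2; check: E(5) = 25, E(-5) = 25.   [invariant]
(B) x  ->  (-x) = -x; check: E(5) = 5 but E(-5) = -5.   [not invariant]
(C) x + 1  ->  (-x) + 1 = 1 - x; check: E(5) = 6 but E(-5) = -4.   [not invariant]
(D) x^3  ->  (-x)^3 = -x^3; check: E(5) = 125 but E(-5) = -125.   [not invariant]

Only (A) is unchanged. E is symmetric under swapping x with f(x) = -x, which is exactly what an involution does.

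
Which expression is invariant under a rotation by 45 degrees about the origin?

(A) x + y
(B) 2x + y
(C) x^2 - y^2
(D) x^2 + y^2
D

A rotation by 45 degrees sends (x, y) to (sqrt(2)x/2 - sqrt(2)y/2, sqrt(2)x/2 + sqrt(2)y/2).
Substitute the transformed coordinates into each option and compare with the original:
(A) x + y  ->  (sqrt(2)x/2 - sqrt(2)y/2) + (sqrt(2)x/2 + sqrt(2)y/2) = sqrt(2)x   [differs from x + y: not invariant]
(B) 2x + y  ->  2(sqrt(2)x/2 - sqrt(2)y/2) + (sqrt(2)x/2 + sqrt(2)y/2) = 3sqrt(2)x/2 - sqrt(2)y/2   [differs from 2x + y: not invariant]
(C) x^2 - y^2  ->  (sqrt(2)x/2 - sqrt(2)y/2)^2 - (sqrt(2)x/2 + sqrt(2)y/2)^2 = -2xy   [differs from x^2 - y^2: not invariant]
(D) x^2 + y^2  ->  (sqrt(2)x/2 - sqrt(2)y/2)^2 + (sqrt(2)x/2 + sqrt(2)y/2)^2 = x^2 + y^2   [equals x^2 + y^2: invariant]

Only option (D), x^2 + y^2, is unchanged by the transformation.
Geometrically, x^2 + y^2 is the squared distance from the origin, which every rotation about the origin preserves.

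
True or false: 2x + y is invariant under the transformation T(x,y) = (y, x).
False

Substitute T(x,y) = (y, x) into the expression and compare with the original.

Original: 2x + y
After applying T: 2(y) + (x) = x + 2y

This differs from the original 2x + y (difference: -x + y), so the expression is NOT invariant.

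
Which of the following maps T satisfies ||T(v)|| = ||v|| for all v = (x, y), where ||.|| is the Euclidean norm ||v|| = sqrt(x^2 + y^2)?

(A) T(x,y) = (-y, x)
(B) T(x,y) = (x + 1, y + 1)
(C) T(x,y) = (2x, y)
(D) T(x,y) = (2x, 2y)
A

A transformation preserves a norm if ||T(v)|| = ||v|| for every v; a single vector where the norm changes rules an option out.

(A) T(x,y) = (-y, x): preserves the norm -- it is an orthogonal map (a rotation/reflection), and (-y)^2 + (x)^2 simplifies to x^2 + y^2.
(B) T(x,y) = (x + 1, y + 1): v = (1, 0) has norm sqrt((1)^2 + (0)^2) = 1, but T(v) = (2, 1) has norm sqrt(5) -- not preserved.
(C) T(x,y) = (2x, y): v = (1, 0) has norm sqrt((1)^2 + (0)^2) = 1, but T(v) = (2, 0) has norm 2 -- not preserved.
(D) T(x,y) = (2x, 2y): v = (1, 0) has norm sqrt((1)^2 + (0)^2) = 1, but T(v) = (2, 0) has norm 2 -- not preserved.

Therefore the answer is (A).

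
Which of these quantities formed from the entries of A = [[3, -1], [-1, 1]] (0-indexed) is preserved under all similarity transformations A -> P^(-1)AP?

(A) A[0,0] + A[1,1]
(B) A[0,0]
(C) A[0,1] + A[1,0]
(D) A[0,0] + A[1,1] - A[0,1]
A

A[0,0] + A[1,1] is the trace of A. By the cyclic property of the trace, tr(P^(-1)AP) = tr(APP^(-1)) = tr(A), so it is the same for every matrix similar to A.

The other combinations are not similarity invariants. For example, take P = [[1, 1], [1, 2]] (det P = 1), so P^(-1) = [[2, -1], [-1, 1]] and
B = P^(-1)AP = [[4, 1], [-2, 0]].
Evaluating each option on A and on B:
(A) A[0,0] + A[1,1]: 4 for A, 4 for B -> unchanged
(B) A[0,0]: 3 for A, 4 for B -> changes
(C) A[0,1] + A[1,0]: -2 for A, -1 for B -> changes
(D) A[0,0] + A[1,1] - A[0,1]: 5 for A, 3 for B -> changes

Only (A) A[0,0] + A[1,1] = 4 survives (and it does so for every P, not just this one), so it is the invariant.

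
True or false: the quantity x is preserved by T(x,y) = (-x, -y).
False

Substitute T(x,y) = (-x, -y) into the expression and compare with the original.

Original: x
After applying T: (-x) = -x

This differs from the original x (difference: -2x), so the expression is NOT invariant.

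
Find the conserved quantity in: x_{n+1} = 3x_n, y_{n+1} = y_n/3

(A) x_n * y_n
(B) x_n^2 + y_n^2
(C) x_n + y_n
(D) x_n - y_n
A

For the recurrence x_{n+1} = 3x_n, y_{n+1} = y_n/3:

x_{n+1} * y_{n+1} = (3x_n) * (y_n/3) = x_n * y_n
The product is conserved.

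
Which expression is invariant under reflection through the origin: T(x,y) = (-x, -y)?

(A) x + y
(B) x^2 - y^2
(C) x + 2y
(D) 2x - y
B

The map is reflection through the origin: T(x,y) = (-x, -y).
Substitute the transformed coordinates into each option and compare with the original:
(A) x + y  ->  (-x) + (-y) = -x - y   [differs from x + y: not invariant]
(B) x^2 - y^2  ->  (-x)^2 - (-y)^2 = x^2 - y^2   [equals x^2 - y^2: invariant]
(C) x + 2y  ->  (-x) + 2(-y) = -x - 2y   [differs from x + 2y: not invariant]
(D) 2x - y  ->  2(-x) - (-y) = -2x + y   [differs from 2x - y: not invariant]

Only option (B), x^2 - y^2, is unchanged by the transformation.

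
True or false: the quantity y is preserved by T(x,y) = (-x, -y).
False

Substitute T(x,y) = (-x, -y) into the expression and compare with the original.

Original: y
After applying T: (-y) = -y

This differs from the original y (difference: -2y), so the expression is NOT invariant.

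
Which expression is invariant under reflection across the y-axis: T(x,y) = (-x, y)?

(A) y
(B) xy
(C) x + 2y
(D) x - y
A

The map is reflection across the y-axis: T(x,y) = (-x, y).
Substitute the transformed coordinates into each option and compare with the original:
(A) y  ->  (y) = y   [equals y: invariant]
(B) xy  ->  (-x)(y) = -xy   [differs from xy: not invariant]
(C) x + 2y  ->  (-x) + 2(y) = -x + 2y   [differs from x + 2y: not invariant]
(D) x - y  ->  (-x) - (y) = -x - y   [differs from x - y: not invariant]

Only option (A), y, is unchanged by the transformation.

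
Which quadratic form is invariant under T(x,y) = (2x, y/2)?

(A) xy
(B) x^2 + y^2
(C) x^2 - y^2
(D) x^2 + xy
A

T multiplies x by 2 and divides y by 2.
Substitute the transformed coordinates into each option and compare with the original:
(A) xy  ->  (2x)(y/2) = xy   [equals xy: invariant]
(B) x^2 + y^2  ->  (2x)^2 + (y/2)^2 = 4x^2 + y^2/4   [differs from x^2 + y^2: not invariant]
(C) x^2 - y^2  ->  (2x)^2 - (y/2)^2 = 4x^2 - y^2/4   [differs from x^2 - y^2: not invariant]
(D) x^2 + xy  ->  (2x)^2 + (2x)(y/2) = 4x^2 + xy   [differs from x^2 + xy: not invariant]

Only option (A), xy, is unchanged by the transformation.
The factors 2 and 1/2 cancel only in the pure product xy.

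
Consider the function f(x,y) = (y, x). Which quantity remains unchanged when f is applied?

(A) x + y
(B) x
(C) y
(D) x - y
A

For f(x,y) = (y, x):
After applying f: x' = y, y' = x. So x' + y' = y + x = x + y.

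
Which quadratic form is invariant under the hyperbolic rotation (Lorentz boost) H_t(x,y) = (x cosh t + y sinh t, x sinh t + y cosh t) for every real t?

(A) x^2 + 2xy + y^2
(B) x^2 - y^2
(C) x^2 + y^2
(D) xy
B

Write x' = x cosh t + y sinh t, y' = x sinh t + y cosh t and substitute into each option:
(A) x^2 + 2xy + y^2: (x' + y')^2 with x' + y' = (x + y)(cosh t + sinh t) = (x + y)e^t, so it becomes (x + y)^2 e^(2t)   [not invariant for t != 0]
(B) x^2 - y^2: (x cosh t + y sinh t)^2 - (x sinh t + y cosh t)^2 = x^2(cosh^2 t - sinh^2 t) + 2xy(cosh t sinh t - sinh t cosh t) + y^2(sinh^2 t - cosh^2 t) = x^2 - y^2   [invariant, using cosh^2 t - sinh^2 t = 1]
(C) x^2 + y^2: (x cosh t + y sinh t)^2 + (x sinh t + y cosh t)^2 = (x^2 + y^2)(cosh^2 t + sinh^2 t) + 4xy sinh t cosh t = (x^2 + y^2) cosh 2t + 2xy sinh 2t   [not invariant for t != 0]
(D) xy: (x cosh t + y sinh t)(x sinh t + y cosh t) = xy(cosh^2 t + sinh^2 t) + (x^2 + y^2) sinh t cosh t = xy cosh 2t + (x^2 + y^2)(sinh 2t)/2   [not invariant for t != 0]

Only (B) x^2 - y^2 is unchanged; it is the Minkowski form preserved by Lorentz boosts, just as x^2 + y^2 is preserved by ordinary rotations.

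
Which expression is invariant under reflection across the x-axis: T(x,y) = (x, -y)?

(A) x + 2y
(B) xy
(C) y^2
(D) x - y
C

The map is reflection across the x-axis: T(x,y) = (x, -y).
Substitute the transformed coordinates into each option and compare with the original:
(A) x + 2y  ->  (x) + 2(-y) = x - 2y   [differs from x + 2y: not invariant]
(B) xy  ->  (x)(-y) = -xy   [differs from xy: not invariant]
(C) y^2  ->  (-y)^2 = y^2   [equals y^2: invariant]
(D) x - y  ->  (x) - (-y) = x + y   [differs from x - y: not invariant]

Only option (C), y^2, is unchanged by the transformation.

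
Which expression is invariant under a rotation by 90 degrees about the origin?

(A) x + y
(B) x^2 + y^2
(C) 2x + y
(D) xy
B

A rotation by 90 degrees sends (x, y) to (-y, x).
Substitute the transformed coordinates into each option and compare with the original:
(A) x + y  ->  (-y) + (x) = x - y   [differs from x + y: not invariant]
(B) x^2 + y^2  ->  (-y)^2 + (x)^2 = x^2 + y^2   [equals x^2 + y^2: invariant]
(C) 2x + y  ->  2(-y) + (x) = x - 2y   [differs from 2x + y: not invariant]
(D) xy  ->  (-y)(x) = -xy   [differs from xy: not invariant]

Only option (B), x^2 + y^2, is unchanged by the transformation.
Geometrically, x^2 + y^2 is the squared distance from the origin, which every rotation about the origin preserves.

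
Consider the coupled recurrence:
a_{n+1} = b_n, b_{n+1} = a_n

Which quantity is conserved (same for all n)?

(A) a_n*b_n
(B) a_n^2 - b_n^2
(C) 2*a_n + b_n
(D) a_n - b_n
A

Replace a_n by a_{n+1} = b_n and b_n by b_{n+1} = a_n in each option and simplify:
(A) a_n*b_n  ->  (b_n)*(a_n) = a_n*b_n   [conserved]
(B) a_n^2 - b_n^2  ->  (b_n)^2 - (a_n)^2 = -a_n^2 + b_n^2   [not conserved]
(C) 2*a_n + b_n  ->  2*(b_n) + (a_n) = a_n + 2*b_n   [not conserved]
(D) a_n - b_n  ->  (b_n) - (a_n) = -a_n + b_n   [not conserved]

Only (A) a_n*b_n returns to itself after one step, so it is the conserved quantity.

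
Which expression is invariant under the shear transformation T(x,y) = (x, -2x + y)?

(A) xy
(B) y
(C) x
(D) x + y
C

Under the shear T(x,y) = (x, -2x + y):
Substitute the transformed coordinates into each option and compare with the original:
(A) xy  ->  (x)(-2x + y) = -2x^2 + xy   [differs from xy: not invariant]
(B) y  ->  (-2x + y) = -2x + y   [differs from y: not invariant]
(C) x  ->  (x) = x   [equals x: invariant]
(D) x + y  ->  (x) + (-2x + y) = -x + y   [differs from x + y: not invariant]

Only option (C), x, is unchanged by the transformation.
A vertical shear moves points parallel to the y-axis, so the x-coordinate (and any function of x alone) is unchanged.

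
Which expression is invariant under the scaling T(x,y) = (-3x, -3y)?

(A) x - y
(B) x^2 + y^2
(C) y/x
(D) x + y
C

Under the uniform scaling T(x,y) = (-3x, -3y):
Substitute the transformed coordinates into each option and compare with the original:
(A) x - y  ->  (-3x) - (-3y) = -3x + 3y   [differs from x - y: not invariant]
(B) x^2 + y^2  ->  (-3x)^2 + (-3y)^2 = 9x^2 + 9y^2   [differs from x^2 + y^2: not invariant]
(C) y/x  ->  (-3y)/(-3x) = y/x   [equals y/x: invariant]
(D) x + y  ->  (-3x) + (-3y) = -3x - 3y   [differs from x + y: not invariant]

Only option (C), y/x, is unchanged by the transformation.
The common factor -3 cancels in a ratio of coordinates, while sums, products and sums of squares pick up factors of -3 or 9.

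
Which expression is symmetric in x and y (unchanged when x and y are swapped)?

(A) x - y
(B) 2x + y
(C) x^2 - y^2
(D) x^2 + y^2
D

A symmetric expression is unchanged when the variables are permuted; here the transformation to test is the swap (x, y) -> (y, x).
Substitute the transformed coordinates into each option and compare with the original:
(A) x - y  ->  (y) - (x) = -x + y   [differs from x - y: not invariant]
(B) 2x + y  ->  2(y) + (x) = x + 2y   [differs from 2x + y: not invariant]
(C) x^2 - y^2  ->  (y)^2 - (x)^2 = -x^2 + y^2   [differs from x^2 - y^2: not invariant]
(D) x^2 + y^2  ->  (y)^2 + (x)^2 = x^2 + y^2   [equals x^2 + y^2: invariant]

Only option (D), x^2 + y^2, is unchanged by the transformation.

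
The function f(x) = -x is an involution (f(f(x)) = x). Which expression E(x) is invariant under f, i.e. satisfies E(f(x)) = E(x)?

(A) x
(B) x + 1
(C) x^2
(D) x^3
C

Replace x by f(x) = -x in each option and simplify. As a quick numerical cross-check, also compare E(3) with E(f(3)) = E(-3).

(A) x  ->  (-x) = -x; check: E(3) = 3 but E(-3) = -3.   [not invariant]
(B) x + 1  ->  (-x) + 1 = 1 - x; check: E(3) = 4 but E(-3) = -2.   [not invariant]
(C) x^2  ->  (-x)^2, which simplifies back to x^2; check: E(3) = 9, E(-3) = 9.   [invariant]
(D) x^3  ->  (-x)^3 = -x^3; check: E(3) = 27 but E(-3) = -27.   [not invariant]

Only (C) is unchanged. E is symmetric under swapping x with f(x) = -x, which is exactly what an involution does.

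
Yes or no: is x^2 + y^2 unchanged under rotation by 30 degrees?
Yes

Applying rotation by 30 degrees: x' = x*cos(30 degrees) - y*sin(30 degrees) = sqrt(3)x/2 - y/2, y' = x*sin(30 degrees) + y*cos(30 degrees) = x/2 + sqrt(3)y/2

Substituting into x^2 + y^2:
(sqrt(3)x/2 - y/2)^2 + (x/2 + sqrt(3)y/2)^2
= x^2 + y^2

This equals the original expression x^2 + y^2, so it IS invariant.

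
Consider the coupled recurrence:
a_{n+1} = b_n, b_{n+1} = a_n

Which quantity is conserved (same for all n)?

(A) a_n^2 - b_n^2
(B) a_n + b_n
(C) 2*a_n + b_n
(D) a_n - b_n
B

Replace a_n by a_{n+1} = b_n and b_n by b_{n+1} = a_n in each option and simplify:
(A) a_n^2 - b_n^2  ->  (b_n)^2 - (a_n)^2 = -a_n^2 + b_n^2   [not conserved]
(B) a_n + b_n  ->  (b_n) + (a_n) = a_n + b_n   [conserved]
(C) 2*a_n + b_n  ->  2*(b_n) + (a_n) = a_n + 2*b_n   [not conserved]
(D) a_n - b_n  ->  (b_n) - (a_n) = -a_n + b_n   [not conserved]

Only (B) a_n + b_n returns to itself after one step, so it is the conserved quantity.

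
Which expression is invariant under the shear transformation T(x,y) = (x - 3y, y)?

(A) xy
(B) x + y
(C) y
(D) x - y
C

Under the shear T(x,y) = (x - 3y, y):
Substitute the transformed coordinates into each option and compare with the original:
(A) xy  ->  (x - 3y)(y) = xy - 3y^2   [differs from xy: not invariant]
(B) x + y  ->  (x - 3y) + (y) = x - 2y   [differs from x + y: not invariant]
(C) y  ->  (y) = y   [equals y: invariant]
(D) x - y  ->  (x - 3y) - (y) = x - 4y   [differs from x - y: not invariant]

Only option (C), y, is unchanged by the transformation.
A horizontal shear moves points parallel to the x-axis, so the y-coordinate (and any function of y alone) is unchanged.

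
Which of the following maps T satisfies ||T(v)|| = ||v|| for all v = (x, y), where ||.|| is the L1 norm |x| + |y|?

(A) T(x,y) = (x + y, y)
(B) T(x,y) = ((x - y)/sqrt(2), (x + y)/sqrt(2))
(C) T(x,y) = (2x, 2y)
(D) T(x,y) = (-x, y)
D

A transformation preserves a norm if ||T(v)|| = ||v|| for every v; a single vector where the norm changes rules an option out.

(A) T(x,y) = (x + y, y): v = (0, 1) has norm |0| + |1| = 1, but T(v) = (1, 1) has norm 2 -- not preserved.
(B) T(x,y) = ((x - y)/sqrt(2), (x + y)/sqrt(2)): v = (1, 0) has norm |1| + |0| = 1, but T(v) = (sqrt(2)/2, sqrt(2)/2) has norm sqrt(2) -- not preserved.
(C) T(x,y) = (2x, 2y): v = (1, 0) has norm |1| + |0| = 1, but T(v) = (2, 0) has norm 2 -- not preserved.
(D) T(x,y) = (-x, y): preserves the norm -- it only permutes the coordinates and/or flips signs, which leaves |x| + |y| unchanged.

Therefore the answer is (D).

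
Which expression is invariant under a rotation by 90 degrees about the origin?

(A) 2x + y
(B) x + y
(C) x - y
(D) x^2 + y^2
D

A rotation by 90 degrees sends (x, y) to (-y, x).
Substitute the transformed coordinates into each option and compare with the original:
(A) 2x + y  ->  2(-y) + (x) = x - 2y   [differs from 2x + y: not invariant]
(B) x + y  ->  (-y) + (x) = x - y   [differs from x + y: not invariant]
(C) x - y  ->  (-y) - (x) = -x - y   [differs from x - y: not invariant]
(D) x^2 + y^2  ->  (-y)^2 + (x)^2 = x^2 + y^2   [equals x^2 + y^2: invariant]

Only option (D), x^2 + y^2, is unchanged by the transformation.
Geometrically, x^2 + y^2 is the squared distance from the origin, which every rotation about the origin preserves.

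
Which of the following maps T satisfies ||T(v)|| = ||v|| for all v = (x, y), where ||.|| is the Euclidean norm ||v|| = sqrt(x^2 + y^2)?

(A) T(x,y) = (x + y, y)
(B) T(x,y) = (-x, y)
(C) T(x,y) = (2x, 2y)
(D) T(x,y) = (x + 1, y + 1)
B

A transformation preserves a norm if ||T(v)|| = ||v|| for every v; a single vector where the norm changes rules an option out.

(A) T(x,y) = (x + y, y): v = (0, 1) has norm sqrt((0)^2 + (1)^2) = 1, but T(v) = (1, 1) has norm sqrt(2) -- not preserved.
(B) T(x,y) = (-x, y): preserves the norm -- it is an orthogonal map (a rotation/reflection), and (-x)^2 + (y)^2 simplifies to x^2 + y^2.
(C) T(x,y) = (2x, 2y): v = (1, 0) has norm sqrt((1)^2 + (0)^2) = 1, but T(v) = (2, 0) has norm 2 -- not preserved.
(D) T(x,y) = (x + 1, y + 1): v = (1, 0) has norm sqrt((1)^2 + (0)^2) = 1, but T(v) = (2, 1) has norm sqrt(5) -- not preserved.

Therefore the answer is (B).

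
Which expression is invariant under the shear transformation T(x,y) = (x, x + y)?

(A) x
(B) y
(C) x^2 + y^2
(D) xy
A

Under the shear T(x,y) = (x, x + y):
Substitute the transformed coordinates into each option and compare with the original:
(A) x  ->  (x) = x   [equals x: invariant]
(B) y  ->  (x + y) = x + y   [differs from y: not invariant]
(C) x^2 + y^2  ->  (x)^2 + (x + y)^2 = 2x^2 + 2xy + y^2   [differs from x^2 + y^2: not invariant]
(D) xy  ->  (x)(x + y) = x^2 + xy   [differs from xy: not invariant]

Only option (A), x, is unchanged by the transformation.
A vertical shear moves points parallel to the y-axis, so the x-coordinate (and any function of x alone) is unchanged.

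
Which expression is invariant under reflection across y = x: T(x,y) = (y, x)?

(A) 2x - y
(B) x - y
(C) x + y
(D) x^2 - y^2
C

The map is reflection across y = x: T(x,y) = (y, x).
Substitute the transformed coordinates into each option and compare with the original:
(A) 2x - y  ->  2(y) - (x) = -x + 2y   [differs from 2x - y: not invariant]
(B) x - y  ->  (y) - (x) = -x + y   [differs from x - y: not invariant]
(C) x + y  ->  (y) + (x) = x + y   [equals x + y: invariant]
(D) x^2 - y^2  ->  (y)^2 - (x)^2 = -x^2 + y^2   [differs from x^2 - y^2: not invariant]

Only option (C), x + y, is unchanged by the transformation.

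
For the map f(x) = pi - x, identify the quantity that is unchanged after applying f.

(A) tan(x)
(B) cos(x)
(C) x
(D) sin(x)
D

For f(x) = pi - x:
sin(pi - x) = sin(x), so sine is invariant under this transformation.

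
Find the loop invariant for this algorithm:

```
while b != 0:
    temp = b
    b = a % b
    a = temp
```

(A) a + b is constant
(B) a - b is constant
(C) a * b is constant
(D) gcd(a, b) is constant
D

A loop invariant must hold before the first iteration and be re-established by every execution of the body.

(D) gcd(a, b) is constant: One iteration replaces (a, b) by (b, a mod b). Since a mod b = a - q*b for an integer q, any common divisor of a and b divides b and a mod b, and conversely; hence gcd(b, a mod b) = gcd(a, b). For instance (34, 9) -> (9, 7) keeps gcd = 1. At exit b = 0 and a = gcd of the original inputs.

The other options fail:
(A) a + b is constant: e.g. (a, b) = (34, 9) -> (9, 7): the sum goes from 43 to 16.
(B) a - b is constant: e.g. (a, b) = (34, 9) -> (9, 7): the difference goes from 25 to 2.
(C) a * b is constant: e.g. (a, b) = (34, 9) -> (9, 7): the product goes from 306 to 63.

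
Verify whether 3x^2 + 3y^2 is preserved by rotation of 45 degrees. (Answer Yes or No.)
Yes

Applying rotation by 45 degrees: x' = x*cos(45 degrees) - y*sin(45 degrees) = sqrt(2)x/2 - sqrt(2)y/2, y' = x*sin(45 degrees) + y*cos(45 degrees) = sqrt(2)x/2 + sqrt(2)y/2

Substituting into 3x^2 + 3y^2:
3(sqrt(2)x/2 - sqrt(2)y/2)^2 + 3(sqrt(2)x/2 + sqrt(2)y/2)^2
= 3x^2 + 3y^2

This equals the original expression 3x^2 + 3y^2, so it IS invariant.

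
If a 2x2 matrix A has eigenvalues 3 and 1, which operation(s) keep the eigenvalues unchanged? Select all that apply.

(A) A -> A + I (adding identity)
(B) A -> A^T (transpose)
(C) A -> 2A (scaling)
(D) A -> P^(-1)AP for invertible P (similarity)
B and D

Eigenvalues are preserved by:
1. Similarity transformations: A -> P^(-1)AP (same characteristic polynomial)
2. Transpose: A^T has the same eigenvalues as A

Eigenvalues are NOT preserved by:
- Adding identity: eigenvalues become 3+1, 1+1
- Scaling: eigenvalues become 6, 2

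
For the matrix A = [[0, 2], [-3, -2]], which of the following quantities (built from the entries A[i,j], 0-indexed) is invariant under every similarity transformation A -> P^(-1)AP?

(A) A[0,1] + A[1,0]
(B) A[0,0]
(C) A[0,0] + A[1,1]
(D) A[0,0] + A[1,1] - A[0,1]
C

A[0,0] + A[1,1] is the trace of A. By the cyclic property of the trace, tr(P^(-1)AP) = tr(APP^(-1)) = tr(A), so it is the same for every matrix similar to A.

The other combinations are not similarity invariants. For example, take P = [[1, 1], [0, 1]] (det P = 1), so P^(-1) = [[1, -1], [0, 1]] and
B = P^(-1)AP = [[3, 7], [-3, -5]].
Evaluating each option on A and on B:
(A) A[0,1] + A[1,0]: -1 for A, 4 for B -> changes
(B) A[0,0]: 0 for A, 3 for B -> changes
(C) A[0,0] + A[1,1]: -2 for A, -2 for B -> unchanged
(D) A[0,0] + A[1,1] - A[0,1]: -4 for A, -9 for B -> changes

Only (C) A[0,0] + A[1,1] = -2 survives (and it does so for every P, not just this one), so it is the invariant.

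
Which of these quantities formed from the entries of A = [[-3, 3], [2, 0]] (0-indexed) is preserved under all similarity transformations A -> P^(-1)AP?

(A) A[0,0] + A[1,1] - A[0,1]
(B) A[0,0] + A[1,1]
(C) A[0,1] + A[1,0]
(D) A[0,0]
B

A[0,0] + A[1,1] is the trace of A. By the cyclic property of the trace, tr(P^(-1)AP) = tr(APP^(-1)) = tr(A), so it is the same for every matrix similar to A.

The other combinations are not similarity invariants. For example, take P = [[1, 1], [0, 1]] (det P = 1), so P^(-1) = [[1, -1], [0, 1]] and
B = P^(-1)AP = [[-5, -2], [2, 2]].
Evaluating each option on A and on B:
(A) A[0,0] + A[1,1] - A[0,1]: -6 for A, -1 for B -> changes
(B) A[0,0] + A[1,1]: -3 for A, -3 for B -> unchanged
(C) A[0,1] + A[1,0]: 5 for A, 0 for B -> changes
(D) A[0,0]: -3 for A, -5 for B -> changes

Only (B) A[0,0] + A[1,1] = -3 survives (and it does so for every P, not just this one), so it is the invariant.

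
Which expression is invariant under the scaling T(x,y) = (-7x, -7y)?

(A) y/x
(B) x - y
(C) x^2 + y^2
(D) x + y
A

Under the uniform scaling T(x,y) = (-7x, -7y):
Substitute the transformed coordinates into each option and compare with the original:
(A) y/x  ->  (-7y)/(-7x) = y/x   [equals y/x: invariant]
(B) x - y  ->  (-7x) - (-7y) = -7x + 7y   [differs from x - y: not invariant]
(C) x^2 + y^2  ->  (-7x)^2 + (-7y)^2 = 49x^2 + 49y^2   [differs from x^2 + y^2: not invariant]
(D) x + y  ->  (-7x) + (-7y) = -7x - 7y   [differs from x + y: not invariant]

Only option (A), y/x, is unchanged by the transformation.
The common factor -7 cancels in a ratio of coordinates, while sums, products and sums of squares pick up factors of -7 or 49.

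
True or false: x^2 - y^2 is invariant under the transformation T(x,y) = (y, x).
False

Substitute T(x,y) = (y, x) into the expression and compare with the original.

Original: x^2 - y^2
After applying T: (y)^2 - (x)^2 = -x^2 + y^2

This differs from the original x^2 - y^2 (difference: -2x^2 + 2y^2), so the expression is NOT invariant.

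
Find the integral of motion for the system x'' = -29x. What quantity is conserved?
E = (x')^2 + 29x^2

Multiply the equation by x':
x' * x'' = -29x * x'
The left side is d/dt[(x')^2/2] and the right side is d/dt[-29x^2/2], so
d/dt[(x')^2/2 + 29x^2/2] = 0, i.e. (x')^2/2 + 29x^2/2 = constant.
Multiplying by 2, the integral of motion is E = (x')^2 + 29x^2.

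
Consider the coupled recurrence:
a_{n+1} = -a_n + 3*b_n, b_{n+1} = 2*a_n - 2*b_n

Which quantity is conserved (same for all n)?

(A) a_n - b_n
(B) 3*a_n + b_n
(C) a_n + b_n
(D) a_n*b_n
C

Replace a_n by a_{n+1} = -a_n + 3*b_n and b_n by b_{n+1} = 2*a_n - 2*b_n in each option and simplify:
(A) a_n - b_n  ->  (-a_n + 3*b_n) - (2*a_n - 2*b_n) = -3*a_n + 5*b_n   [not conserved]
(B) 3*a_n + b_n  ->  3*(-a_n + 3*b_n) + (2*a_n - 2*b_n) = -a_n + 7*b_n   [not conserved]
(C) a_n + b_n  ->  (-a_n + 3*b_n) + (2*a_n - 2*b_n) = a_n + b_n   [conserved]
(D) a_n*b_n  ->  (-a_n + 3*b_n)*(2*a_n - 2*b_n) = -2*a_n^2 + 8*a_n*b_n - 6*b_n^2   [not conserved]

Only (C) a_n + b_n returns to itself after one step, so it is the conserved quantity.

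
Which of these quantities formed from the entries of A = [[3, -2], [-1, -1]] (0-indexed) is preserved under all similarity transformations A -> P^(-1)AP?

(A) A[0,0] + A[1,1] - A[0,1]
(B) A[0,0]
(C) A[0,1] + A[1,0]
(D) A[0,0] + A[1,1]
D

A[0,0] + A[1,1] is the trace of A. By the cyclic property of the trace, tr(P^(-1)AP) = tr(APP^(-1)) = tr(A), so it is the same for every matrix similar to A.

The other combinations are not similarity invariants. For example, take P = [[1, 2], [0, 1]] (det P = 1), so P^(-1) = [[1, -2], [0, 1]] and
B = P^(-1)AP = [[5, 10], [-1, -3]].
Evaluating each option on A and on B:
(A) A[0,0] + A[1,1] - A[0,1]: 4 for A, -8 for B -> changes
(B) A[0,0]: 3 for A, 5 for B -> changes
(C) A[0,1] + A[1,0]: -3 for A, 9 for B -> changes
(D) A[0,0] + A[1,1]: 2 for A, 2 for B -> unchanged

Only (D) A[0,0] + A[1,1] = 2 survives (and it does so for every P, not just this one), so it is the invariant.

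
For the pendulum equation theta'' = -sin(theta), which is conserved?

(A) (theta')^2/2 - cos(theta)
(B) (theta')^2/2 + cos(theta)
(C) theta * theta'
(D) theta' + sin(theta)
A

A first integral I satisfies dI/dt = 0 along every solution. Differentiate each option and use the equation of motion:
(A) d/dt[(theta')^2/2 - cos(theta)] = theta' theta'' + sin(theta) theta' = theta'(-sin(theta)) + theta' sin(theta) = 0
(B) d/dt[(theta')^2/2 + cos(theta)] = theta' theta'' - sin(theta) theta' = -2 theta' sin(theta), not identically 0
(C) d/dt[theta * theta'] = (theta')^2 + theta theta'' = (theta')^2 - theta sin(theta), not identically 0
(D) d/dt[theta' + sin(theta)] = theta'' + cos(theta) theta' = -sin(theta) + theta' cos(theta), not identically 0

Only (A) has zero time-derivative. This is the total energy: kinetic (theta')^2/2 plus potential -cos(theta).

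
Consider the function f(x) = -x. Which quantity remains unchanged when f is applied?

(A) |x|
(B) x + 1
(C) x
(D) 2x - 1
A

For f(x) = -x:
Applying f replaces x by -x. Since |-x| = |x|, the absolute value is unchanged by f, whereas x -> -x, 2x - 1 -> -2x - 1 and x + 1 -> -x + 1 all change.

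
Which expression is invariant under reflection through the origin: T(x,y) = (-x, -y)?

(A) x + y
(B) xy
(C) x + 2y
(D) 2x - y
B

The map is reflection through the origin: T(x,y) = (-x, -y).
Substitute the transformed coordinates into each option and compare with the original:
(A) x + y  ->  (-x) + (-y) = -x - y   [differs from x + y: not invariant]
(B) xy  ->  (-x)(-y) = xy   [equals xy: invariant]
(C) x + 2y  ->  (-x) + 2(-y) = -x - 2y   [differs from x + 2y: not invariant]
(D) 2x - y  ->  2(-x) - (-y) = -2x + y   [differs from 2x - y: not invariant]

Only option (B), xy, is unchanged by the transformation.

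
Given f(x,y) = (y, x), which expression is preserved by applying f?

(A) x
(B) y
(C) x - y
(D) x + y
D

For f(x,y) = (y, x):
After applying f: x' = y, y' = x. So x' + y' = y + x = x + y.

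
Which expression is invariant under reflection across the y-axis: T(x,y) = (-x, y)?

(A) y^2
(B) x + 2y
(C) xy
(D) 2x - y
A

The map is reflection across the y-axis: T(x,y) = (-x, y).
Substitute the transformed coordinates into each option and compare with the original:
(A) y^2  ->  (y)^2 = y^2   [equals y^2: invariant]
(B) x + 2y  ->  (-x) + 2(y) = -x + 2y   [differs from x + 2y: not invariant]
(C) xy  ->  (-x)(y) = -xy   [differs from xy: not invariant]
(D) 2x - y  ->  2(-x) - (y) = -2x - y   [differs from 2x - y: not invariant]

Only option (A), y^2, is unchanged by the transformation.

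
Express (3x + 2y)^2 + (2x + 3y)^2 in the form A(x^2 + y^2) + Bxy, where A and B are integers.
13(x^2 + y^2) + 24xy

Expanding: (3x + 2y)^2 = 9x^2 + 12xy + 4y^2
(2x + 3y)^2 = 4x^2 + 12xy + 9y^2
Sum = (9+4)(x^2+y^2) + 24xy = 13(x^2 + y^2) + 24xy
This is symmetric in x and y.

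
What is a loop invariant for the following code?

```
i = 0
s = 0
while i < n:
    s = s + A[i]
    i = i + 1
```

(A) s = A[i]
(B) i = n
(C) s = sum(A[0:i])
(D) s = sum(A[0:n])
C

A loop invariant must hold before the first iteration and be re-established by every execution of the body.

(C) s = sum(A[0:i]): Initially i = 0 and s = 0 = sum of the empty slice A[0:0]. If s = sum(A[0:i]) holds at the top of an iteration, the body sets s to sum(A[0:i]) + A[i] = sum(A[0:i+1]) and then i to i+1, so s = sum(A[0:i]) holds again. At exit i = n, giving s = sum(A[0:n]).

The other options fail:
(A) s = A[i]: after the first iteration s = A[0] but i = 1, so s = A[i] compares s with the wrong element (and fails in general).
(B) i = n: false initially (i = 0); it is the exit condition, not an invariant.
(D) s = sum(A[0:n]): false before the loop (s = 0, not the full sum) -- it only becomes true at exit.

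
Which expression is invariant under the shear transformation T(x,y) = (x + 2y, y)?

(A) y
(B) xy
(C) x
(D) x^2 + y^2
A

Under the shear T(x,y) = (x + 2y, y):
Substitute the transformed coordinates into each option and compare with the original:
(A) y  ->  (y) = y   [equals y: invariant]
(B) xy  ->  (x + 2y)(y) = xy + 2y^2   [differs from xy: not invariant]
(C) x  ->  (x + 2y) = x + 2y   [differs from x: not invariant]
(D) x^2 + y^2  ->  (x + 2y)^2 + (y)^2 = x^2 + 4xy + 5y^2   [differs from x^2 + y^2: not invariant]

Only option (A), y, is unchanged by the transformation.
A horizontal shear moves points parallel to the x-axis, so the y-coordinate (and any function of y alone) is unchanged.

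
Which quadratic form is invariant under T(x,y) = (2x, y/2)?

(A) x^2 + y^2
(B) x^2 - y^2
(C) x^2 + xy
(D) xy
D

T multiplies x by 2 and divides y by 2.
Substitute the transformed coordinates into each option and compare with the original:
(A) x^2 + y^2  ->  (2x)^2 + (y/2)^2 = 4x^2 + y^2/4   [differs from x^2 + y^2: not invariant]
(B) x^2 - y^2  ->  (2x)^2 - (y/2)^2 = 4x^2 - y^2/4   [differs from x^2 - y^2: not invariant]
(C) x^2 + xy  ->  (2x)^2 + (2x)(y/2) = 4x^2 + xy   [differs from x^2 + xy: not invariant]
(D) xy  ->  (2x)(y/2) = xy   [equals xy: invariant]

Only option (D), xy, is unchanged by the transformation.
The factors 2 and 1/2 cancel only in the pure product xy.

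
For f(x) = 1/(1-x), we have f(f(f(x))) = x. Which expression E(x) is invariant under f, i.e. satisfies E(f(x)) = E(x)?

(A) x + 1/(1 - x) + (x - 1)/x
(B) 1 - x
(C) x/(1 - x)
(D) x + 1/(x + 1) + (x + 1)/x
A

Replace x by f(x) = 1/(1 - x) in each option and simplify. As a quick numerical cross-check, also compare E(4) with E(f(4)) = E(-1/3).

(A) x + 1/(1 - x) + (x - 1)/x  ->  (1/(1 - x)) + 1/(1 - (1/(1 - x))) + ((1/(1 - x)) - 1)/(1/(1 - x)), which simplifies back to x + 1/(1 - x) + (x - 1)/x; check: E(4) = 53/12, E(-1/3) = 53/12.   [invariant]
(B) 1 - x  ->  1 - (1/(1 - x)) = x/(x - 1); check: E(4) = -3 but E(-1/3) = 4/3.   [not invariant]
(C) x/(1 - x)  ->  (1/(1 - x))/(1 - (1/(1 - x))) = -1/x; check: E(4) = -4/3 but E(-1/3) = -1/4.   [not invariant]
(D) x + 1/(x + 1) + (x + 1)/x  ->  (1/(1 - x)) + 1/((1/(1 - x)) + 1) + ((1/(1 - x)) + 1)/(1/(1 - x)) = (-x^3 + 6x^2 - 11x + 7)/(x^2 - 3x + 2); check: E(4) = 109/20 but E(-1/3) = -5/6.   [not invariant]

Only (A) is unchanged. Indeed f(f(x)) = 1/(1 - 1/(1-x)) = (1-x)/(-x) = (x-1)/x, so E(x) = x + f(x) + f(f(x)) is the sum over the whole 3-cycle; applying f just permutes the three terms cyclically (x -> f(x) -> f(f(x)) -> x), leaving the sum unchanged.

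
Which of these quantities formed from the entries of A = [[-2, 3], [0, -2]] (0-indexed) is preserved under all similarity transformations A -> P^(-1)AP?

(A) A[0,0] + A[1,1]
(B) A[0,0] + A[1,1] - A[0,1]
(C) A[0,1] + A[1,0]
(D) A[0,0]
A

A[0,0] + A[1,1] is the trace of A. By the cyclic property of the trace, tr(P^(-1)AP) = tr(APP^(-1)) = tr(A), so it is the same for every matrix similar to A.

The other combinations are not similarity invariants. For example, take P = [[1, 1], [1, 2]] (det P = 1), so P^(-1) = [[2, -1], [-1, 1]] and
B = P^(-1)AP = [[4, 12], [-3, -8]].
Evaluating each option on A and on B:
(A) A[0,0] + A[1,1]: -4 for A, -4 for B -> unchanged
(B) A[0,0] + A[1,1] - A[0,1]: -7 for A, -16 for B -> changes
(C) A[0,1] + A[1,0]: 3 for A, 9 for B -> changes
(D) A[0,0]: -2 for A, 4 for B -> changes

Only (A) A[0,0] + A[1,1] = -4 survives (and it does so for every P, not just this one), so it is the invariant.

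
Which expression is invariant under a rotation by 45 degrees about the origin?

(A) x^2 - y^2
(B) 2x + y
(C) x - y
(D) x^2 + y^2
D

A rotation by 45 degrees sends (x, y) to (sqrt(2)x/2 - sqrt(2)y/2, sqrt(2)x/2 + sqrt(2)y/2).
Substitute the transformed coordinates into each option and compare with the original:
(A) x^2 - y^2  ->  (sqrt(2)x/2 - sqrt(2)y/2)^2 - (sqrt(2)x/2 + sqrt(2)y/2)^2 = -2xy   [differs from x^2 - y^2: not invariant]
(B) 2x + y  ->  2(sqrt(2)x/2 - sqrt(2)y/2) + (sqrt(2)x/2 + sqrt(2)y/2) = 3sqrt(2)x/2 - sqrt(2)y/2   [differs from 2x + y: not invariant]
(C) x - y  ->  (sqrt(2)x/2 - sqrt(2)y/2) - (sqrt(2)x/2 + sqrt(2)y/2) = -sqrt(2)y   [differs from x - y: not invariant]
(D) x^2 + y^2  ->  (sqrt(2)x/2 - sqrt(2)y/2)^2 + (sqrt(2)x/2 + sqrt(2)y/2)^2 = x^2 + y^2   [equals x^2 + y^2: invariant]

Only option (D), x^2 + y^2, is unchanged by the transformation.
Geometrically, x^2 + y^2 is the squared distance from the origin, which every rotation about the origin preserves.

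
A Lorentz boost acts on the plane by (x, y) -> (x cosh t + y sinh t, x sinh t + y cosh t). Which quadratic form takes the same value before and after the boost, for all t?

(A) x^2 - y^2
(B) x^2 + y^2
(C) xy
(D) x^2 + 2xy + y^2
A

Write x' = x cosh t + y sinh t, y' = x sinh t + y cosh t and substitute into each option:
(A) x^2 - y^2: (x cosh t + y sinh t)^2 - (x sinh t + y cosh t)^2 = x^2(cosh^2 t - sinh^2 t) + 2xy(cosh t sinh t - sinh t cosh t) + y^2(sinh^2 t - cosh^2 t) = x^2 - y^2   [invariant, using cosh^2 t - sinh^2 t = 1]
(B) x^2 + y^2: (x cosh t + y sinh t)^2 + (x sinh t + y cosh t)^2 = (x^2 + y^2)(cosh^2 t + sinh^2 t) + 4xy sinh t cosh t = (x^2 + y^2) cosh 2t + 2xy sinh 2t   [not invariant for t != 0]
(C) xy: (x cosh t + y sinh t)(x sinh t + y cosh t) = xy(cosh^2 t + sinh^2 t) + (x^2 + y^2) sinh t cosh t = xy cosh 2t + (x^2 + y^2)(sinh 2t)/2   [not invariant for t != 0]
(D) x^2 + 2xy + y^2: (x' + y')^2 with x' + y' = (x + y)(cosh t + sinh t) = (x + y)e^t, so it becomes (x + y)^2 e^(2t)   [not invariant for t != 0]

Only (A) x^2 - y^2 is unchanged; it is the Minkowski form preserved by Lorentz boosts, just as x^2 + y^2 is preserved by ordinary rotations.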